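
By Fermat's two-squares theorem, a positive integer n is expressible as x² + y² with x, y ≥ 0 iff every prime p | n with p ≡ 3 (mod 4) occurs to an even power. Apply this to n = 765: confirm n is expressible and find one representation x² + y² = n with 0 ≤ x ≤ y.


Step 1: Factor n = 765 = 3^2 · 5 · 17.
Step 2: Check the mod-4 condition on each prime factor: 3 ≡ 3 (mod 4), exponent 2 (must be even); 5 ≡ 1 (mod 4), exponent 1; 17 ≡ 1 (mod 4), exponent 1.
All primes ≡ 3 (mod 4) appear to even exponent (or don't appear), so by the two-squares theorem n IS expressible as a sum of two squares.
Step 3: Build a representation. Group n = k² · m with k = 3 and m = 5 · 17 = 85 (a product of primes ≡ 1 (mod 4)); a representation of m scales to one of n via (k·x)² + (k·y)² = k²(x² + y²). Each prime p ≡ 1 (mod 4) is itself a sum of two squares; find a² by testing p − a² for a perfect square:
  5: 5 − 1² = 4 = 2² ⇒ 5 = 1² + 2².
  17: 17 − 1² = 16 = 4² ⇒ 17 = 1² + 4².
  Combine using the Brahmagupta–Fibonacci identity (a² + b²)(c² + d²) = (ac − bd)² + (ad + bc)² = (ac + bd)² + (ad − bc)²:
  5 · 17 = 85: from (1² + 2²)(1² + 4²), take (1·1 − 2·4, 1·4 + 2·1) = (1 − 8, 4 + 2) = (-7, 6); dropping signs (only squares matter) gives (7, 6); check 7² + 6² = 49 + 36 = 85 ✓.
  Scale by k = 3: (3·7, 3·6) = (21, 18).
Step 4: Order so x ≤ y and verify: 18² + 21² = 324 + 441 = 765 = n. ✓

n = 765 = 18² + 21² (one valid representation with x ≤ y).


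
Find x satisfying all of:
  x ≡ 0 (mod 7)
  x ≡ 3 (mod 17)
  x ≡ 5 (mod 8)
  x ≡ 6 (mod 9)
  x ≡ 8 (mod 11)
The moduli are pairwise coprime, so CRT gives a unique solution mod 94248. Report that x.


Product of moduli M = 7 · 17 · 8 · 9 · 11 = 94248.
Merge one congruence at a time:
  Start: x ≡ 0 (mod 7).
  Combine with x ≡ 3 (mod 17); new modulus lcm = 119.
    Write x = 0 + 7·t and substitute into x ≡ 3 (mod 17): 7·t ≡ 3 − 0 = 3 (mod 17).
    The inverse of 7 mod 17 is 5 (since 7·5 = 35 = 2·17 + 1), so t ≡ 5·3 = 15 ≡ 15 (mod 17).
    Then x = 0 + 7·15 = 105, valid modulo lcm(7, 17) = 119: x ≡ 105 (mod 119).
  Combine with x ≡ 5 (mod 8); new modulus lcm = 952.
    Write x = 105 + 119·t and substitute into x ≡ 5 (mod 8): 119·t ≡ 5 − 105 = -100 (mod 8).
    Reduce coefficients mod 8: 7·t ≡ 4 (mod 8).
    The inverse of 7 mod 8 is 7 (since 7·7 = 49 = 6·8 + 1), so t ≡ 7·4 = 28 ≡ 4 (mod 8).
    Then x = 105 + 119·4 = 581, valid modulo lcm(119, 8) = 952: x ≡ 581 (mod 952).
  Combine with x ≡ 6 (mod 9); new modulus lcm = 8568.
    Write x = 581 + 952·t and substitute into x ≡ 6 (mod 9): 952·t ≡ 6 − 581 = -575 (mod 9).
    Reduce coefficients mod 9: 7·t ≡ 1 (mod 9).
    The inverse of 7 mod 9 is 4 (since 7·4 = 28 = 3·9 + 1), so t ≡ 4·1 = 4 ≡ 4 (mod 9).
    Then x = 581 + 952·4 = 4389, valid modulo lcm(952, 9) = 8568: x ≡ 4389 (mod 8568).
  Combine with x ≡ 8 (mod 11); new modulus lcm = 94248.
    Write x = 4389 + 8568·t and substitute into x ≡ 8 (mod 11): 8568·t ≡ 8 − 4389 = -4381 (mod 11).
    Reduce coefficients mod 11: 10·t ≡ 8 (mod 11).
    The inverse of 10 mod 11 is 10 (since 10·10 = 100 = 9·11 + 1), so t ≡ 10·8 = 80 ≡ 3 (mod 11).
    Then x = 4389 + 8568·3 = 30093, valid modulo lcm(8568, 11) = 94248: x ≡ 30093 (mod 94248).
Verify against each original: 30093 mod 7 = 0, 30093 mod 17 = 3, 30093 mod 8 = 5, 30093 mod 9 = 6, 30093 mod 11 = 8.

x ≡ 30093 (mod 94248).


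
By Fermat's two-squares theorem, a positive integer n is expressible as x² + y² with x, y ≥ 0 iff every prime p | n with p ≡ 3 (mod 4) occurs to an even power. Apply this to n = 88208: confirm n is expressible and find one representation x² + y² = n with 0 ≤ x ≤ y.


Step 1: Factor n = 88208 = 2^4 · 37 · 149.
Step 2: Check the mod-4 condition on each prime factor: 2 = 2 (special); 37 ≡ 1 (mod 4), exponent 1; 149 ≡ 1 (mod 4), exponent 1.
All primes ≡ 3 (mod 4) appear to even exponent (or don't appear), so by the two-squares theorem n IS expressible as a sum of two squares.
Step 3: Build a representation. Group n = k² · m with k = 4 and m = 37 · 149 = 5513 (a product of primes ≡ 1 (mod 4)); a representation of m scales to one of n via (k·x)² + (k·y)² = k²(x² + y²). Each prime p ≡ 1 (mod 4) is itself a sum of two squares; find a² by testing p − a² for a perfect square:
  37: 37 − 1² = 36 = 6² ⇒ 37 = 1² + 6².
  149: 149 − 1² = 148, 149 − 2² = 145, 149 − 3² = 140, 149 − 4² = 133, 149 − 5² = 124, 149 − 6² = 113, 149 − 7² = 100 = 10² ⇒ 149 = 7² + 10².
  Combine using the Brahmagupta–Fibonacci identity (a² + b²)(c² + d²) = (ac − bd)² + (ad + bc)² = (ac + bd)² + (ad − bc)²:
  37 · 149 = 5513: from (1² + 6²)(7² + 10²), take (1·7 − 6·10, 1·10 + 6·7) = (7 − 60, 10 + 42) = (-53, 52); dropping signs (only squares matter) gives (53, 52); check 53² + 52² = 2809 + 2704 = 5513 ✓.
  Scale by k = 4: (4·53, 4·52) = (212, 208).
Step 4: Order so x ≤ y and verify: 208² + 212² = 43264 + 44944 = 88208 = n. ✓

n = 88208 = 208² + 212² (one valid representation with x ≤ y).


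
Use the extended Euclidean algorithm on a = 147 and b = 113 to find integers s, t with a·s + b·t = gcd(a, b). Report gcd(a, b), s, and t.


Euclidean algorithm on (147, 113) — divide until remainder is 0:
  147 = 1 · 113 + 34
  113 = 3 · 34 + 11
  34 = 3 · 11 + 1
  11 = 11 · 1 + 0
gcd(147, 113) = 1.
Track Bezout coefficients alongside the remainders: start with r₀ = 147 = a·1 + b·0 (s = 1, t = 0) and r₁ = 113 = a·0 + b·1 (s = 0, t = 1); each new remainder r_{k+1} = r_{k-1} − q_k·r_k inherits s_{k+1} = s_{k-1} − q_k·s_k, t_{k+1} = t_{k-1} − q_k·t_k, so r_k = a·s_k + b·t_k at every step:
  q = 1: r = 34, s = 1 − 1·0 = 1, t = 0 − 1·1 = -1  (check: 147·1 + 113·(-1) = 34)
  q = 3: r = 11, s = 0 − 3·1 = -3, t = 1 − 3·(-1) = 4  (check: 147·(-3) + 113·4 = 11)
  q = 3: r = 1, s = 1 − 3·(-3) = 10, t = -1 − 3·4 = -13  (check: 147·10 + 113·(-13) = 1)
The row with r = 1 (the gcd) gives the Bezout coefficients s = 10, t = -13.
Result: 147 · (10) + 113 · (-13) = 1.

gcd(147, 113) = 1; s = 10, t = -13 (check: 147·10 + 113·(-13) = 1).


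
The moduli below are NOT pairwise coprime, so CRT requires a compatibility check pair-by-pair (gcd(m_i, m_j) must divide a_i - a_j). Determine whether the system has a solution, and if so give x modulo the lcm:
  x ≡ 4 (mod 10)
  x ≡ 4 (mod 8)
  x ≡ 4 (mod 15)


Moduli 10, 8, 15 are not pairwise coprime, so CRT works modulo lcm(m_i) when all pairwise compatibility conditions hold.
Pairwise compatibility: gcd(m_i, m_j) must divide a_i - a_j for every pair.
Merge one congruence at a time:
  Start: x ≡ 4 (mod 10).
  Combine with x ≡ 4 (mod 8): gcd(10, 8) = 2; 4 - 4 = 0, which IS divisible by 2, so compatible.
    Write x = 4 + 10·t and substitute into x ≡ 4 (mod 8): 10·t ≡ 4 − 4 = 0 (mod 8).
    Divide the congruence (and modulus) by g = 2: 5·t ≡ 0 (mod 4).
    Reduce coefficients mod 4: 1·t ≡ 0 (mod 4).
    So t ≡ 0 (mod 4).
    Then x = 4 + 10·0 = 4, valid modulo lcm(10, 8) = 40: x ≡ 4 (mod 40).
  Combine with x ≡ 4 (mod 15): gcd(40, 15) = 5; 4 - 4 = 0, which IS divisible by 5, so compatible.
    Write x = 4 + 40·t and substitute into x ≡ 4 (mod 15): 40·t ≡ 4 − 4 = 0 (mod 15).
    Divide the congruence (and modulus) by g = 5: 8·t ≡ 0 (mod 3).
    Reduce coefficients mod 3: 2·t ≡ 0 (mod 3).
    The inverse of 2 mod 3 is 2 (since 2·2 = 4 = 1·3 + 1), so t ≡ 2·0 = 0 ≡ 0 (mod 3).
    Then x = 4 + 40·0 = 4, valid modulo lcm(40, 15) = 120: x ≡ 4 (mod 120).
Verify: 4 mod 10 = 4, 4 mod 8 = 4, 4 mod 15 = 4.

x ≡ 4 (mod 120).


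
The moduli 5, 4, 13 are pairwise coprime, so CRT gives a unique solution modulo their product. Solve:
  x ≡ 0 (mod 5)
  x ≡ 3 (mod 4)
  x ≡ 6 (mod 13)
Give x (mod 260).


Moduli 5, 4, 13 are pairwise coprime; by CRT there is a unique solution modulo M = 5 · 4 · 13 = 260.
Solve pairwise, accumulating the modulus:
  Start with x ≡ 0 (mod 5).
  Combine with x ≡ 3 (mod 4): since gcd(5, 4) = 1, we get a unique residue mod 20.
    Write x = 0 + 5·t and substitute into x ≡ 3 (mod 4): 5·t ≡ 3 − 0 = 3 (mod 4).
    Reduce coefficients mod 4: 1·t ≡ 3 (mod 4).
    So t ≡ 3 (mod 4).
    Then x = 0 + 5·3 = 15, valid modulo lcm(5, 4) = 20: x ≡ 15 (mod 20).
  Combine with x ≡ 6 (mod 13): since gcd(20, 13) = 1, we get a unique residue mod 260.
    Write x = 15 + 20·t and substitute into x ≡ 6 (mod 13): 20·t ≡ 6 − 15 = -9 (mod 13).
    Reduce coefficients mod 13: 7·t ≡ 4 (mod 13).
    The inverse of 7 mod 13 is 2 (since 7·2 = 14 = 1·13 + 1), so t ≡ 2·4 = 8 ≡ 8 (mod 13).
    Then x = 15 + 20·8 = 175, valid modulo lcm(20, 13) = 260: x ≡ 175 (mod 260).
Verify: 175 mod 5 = 0 ✓, 175 mod 4 = 3 ✓, 175 mod 13 = 6 ✓.

x ≡ 175 (mod 260).


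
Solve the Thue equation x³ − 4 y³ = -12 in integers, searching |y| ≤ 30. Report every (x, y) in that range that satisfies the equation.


The equation is x³ - 4y³ = -12. For fixed y, x³ = 4·y³ − 12, so a solution requires the RHS to be a perfect cube.
Strategy: iterate y from -30 to 30, compute RHS = 4·y³ − 12, and check whether it is a (positive or negative) perfect cube.
Check small values of y:
  y = 0: RHS = -12 is not a perfect cube.
  y = 1: RHS = -8 = (-2)³ ⇒ x = -2 works.
  y = -1: RHS = -16 is not a perfect cube.
  y = 2: RHS = 20 is not a perfect cube.
  y = -2: RHS = -44 is not a perfect cube.
  y = 3: RHS = 96 is not a perfect cube.
  y = -3: RHS = -120 is not a perfect cube.
Continuing, at y = -5: RHS = -512 = (-8)³ ⇒ x = -8 works.
Searching the remaining y in |y| ≤ 30 finds no further solutions.
Collected solutions: (-2, 1), (-8, -5).

Solutions (with |y| ≤ 30): (-2, 1), (-8, -5).


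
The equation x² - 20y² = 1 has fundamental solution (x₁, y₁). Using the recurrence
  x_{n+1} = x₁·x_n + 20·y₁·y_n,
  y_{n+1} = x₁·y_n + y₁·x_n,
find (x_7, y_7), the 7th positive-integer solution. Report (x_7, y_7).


Step 1: Find the fundamental solution (x₁, y₁) of x² - 20y² = 1.
  Expand √20 as a continued fraction. a₀ = ⌊√20⌋ = 4; iterate m_{k+1} = d_k·a_k − m_k, d_{k+1} = (20 − m_{k+1}²)/d_k, a_{k+1} = ⌊(a₀ + m_{k+1})/d_{k+1}⌋ (starting m₀ = 0, d₀ = 1), with convergents p_k = a_k·p_{k-1} + p_{k-2}, q_k = a_k·q_{k-1} + q_{k-2} (p₋₁ = 1, q₋₁ = 0):
  k = 0: a₀ = 4; p₀/q₀ = 4/1; p₀² − 20·q₀² = 16 − 20 = -4.
  k = 1: m = 4, d = 4, a = ⌊(4 + 4)/4⌋ = 2; p/q = (2·4 + 1)/(2·1 + 0) = 9/2; p² − 20·q² = 81 − 80 = 1.
  The first convergent with p² − 20·q² = 1 gives the fundamental solution (x₁, y₁) = (9, 2).
Step 2: Apply the recurrence (x_{n+1}, y_{n+1}) = (x₁x_n + 20y₁y_n, x₁y_n + y₁x_n) repeatedly.
  From (x_1, y_1) = (9, 2): x_2 = 9·9 + 20·2·2 = 161; y_2 = 9·2 + 2·9 = 36.
  From (x_2, y_2) = (161, 36): x_3 = 9·161 + 20·2·36 = 2889; y_3 = 9·36 + 2·161 = 646.
  From (x_3, y_3) = (2889, 646): x_4 = 9·2889 + 20·2·646 = 51841; y_4 = 9·646 + 2·2889 = 11592.
  From (x_4, y_4) = (51841, 11592): x_5 = 9·51841 + 20·2·11592 = 930249; y_5 = 9·11592 + 2·51841 = 208010.
  From (x_5, y_5) = (930249, 208010): x_6 = 9·930249 + 20·2·208010 = 16692641; y_6 = 9·208010 + 2·930249 = 3732588.
  From (x_6, y_6) = (16692641, 3732588): x_7 = 9·16692641 + 20·2·3732588 = 299537289; y_7 = 9·3732588 + 2·16692641 = 66978574.
Step 3: Verify x_7² - 20·y_7² = 89722587501469521 - 89722587501469520 = 1 (should be 1). ✓

(x_1, y_1) = (9, 2); (x_7, y_7) = (299537289, 66978574).


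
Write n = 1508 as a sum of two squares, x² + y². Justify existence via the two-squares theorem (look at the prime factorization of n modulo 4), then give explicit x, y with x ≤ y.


Step 1: Factor n = 1508 = 2^2 · 13 · 29.
Step 2: Check the mod-4 condition on each prime factor: 2 = 2 (special); 13 ≡ 1 (mod 4), exponent 1; 29 ≡ 1 (mod 4), exponent 1.
All primes ≡ 3 (mod 4) appear to even exponent (or don't appear), so by the two-squares theorem n IS expressible as a sum of two squares.
Step 3: Build a representation. Group n = k² · m with k = 2 and m = 13 · 29 = 377 (a product of primes ≡ 1 (mod 4)); a representation of m scales to one of n via (k·x)² + (k·y)² = k²(x² + y²). Each prime p ≡ 1 (mod 4) is itself a sum of two squares; find a² by testing p − a² for a perfect square:
  13: 13 − 1² = 12, 13 − 2² = 9 = 3² ⇒ 13 = 2² + 3².
  29: 29 − 1² = 28, 29 − 2² = 25 = 5² ⇒ 29 = 2² + 5².
  Combine using the Brahmagupta–Fibonacci identity (a² + b²)(c² + d²) = (ac − bd)² + (ad + bc)² = (ac + bd)² + (ad − bc)²:
  13 · 29 = 377: from (2² + 3²)(2² + 5²), take (2·2 − 3·5, 2·5 + 3·2) = (4 − 15, 10 + 6) = (-11, 16); dropping signs (only squares matter) gives (11, 16); check 11² + 16² = 121 + 256 = 377 ✓.
  Scale by k = 2: (2·11, 2·16) = (22, 32).
Step 4: Order so x ≤ y and verify: 22² + 32² = 484 + 1024 = 1508 = n. ✓

n = 1508 = 22² + 32² (one valid representation with x ≤ y).


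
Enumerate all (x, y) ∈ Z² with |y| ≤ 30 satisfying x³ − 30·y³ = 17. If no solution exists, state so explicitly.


The equation is x³ - 30y³ = 17. For fixed y, x³ = 30·y³ + 17, so a solution requires the RHS to be a perfect cube.
Strategy: iterate y from -30 to 30, compute RHS = 30·y³ + 17, and check whether it is a (positive or negative) perfect cube.
Check small values of y:
  y = 0: RHS = 17 is not a perfect cube.
  y = 1: RHS = 47 is not a perfect cube.
  y = -1: RHS = -13 is not a perfect cube.
  y = 2: RHS = 257 is not a perfect cube.
  y = -2: RHS = -223 is not a perfect cube.
  y = 3: RHS = 827 is not a perfect cube.
  y = -3: RHS = -793 is not a perfect cube.
Continuing the search up to |y| = 30 finds no solutions either.
No (x, y) in the scanned range satisfies the equation.

No integer solutions with |y| ≤ 30.


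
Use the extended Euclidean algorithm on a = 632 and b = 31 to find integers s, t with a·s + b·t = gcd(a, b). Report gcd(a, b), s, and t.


Euclidean algorithm on (632, 31) — divide until remainder is 0:
  632 = 20 · 31 + 12
  31 = 2 · 12 + 7
  12 = 1 · 7 + 5
  7 = 1 · 5 + 2
  5 = 2 · 2 + 1
  2 = 2 · 1 + 0
gcd(632, 31) = 1.
Track Bezout coefficients alongside the remainders: start with r₀ = 632 = a·1 + b·0 (s = 1, t = 0) and r₁ = 31 = a·0 + b·1 (s = 0, t = 1); each new remainder r_{k+1} = r_{k-1} − q_k·r_k inherits s_{k+1} = s_{k-1} − q_k·s_k, t_{k+1} = t_{k-1} − q_k·t_k, so r_k = a·s_k + b·t_k at every step:
  q = 20: r = 12, s = 1 − 20·0 = 1, t = 0 − 20·1 = -20  (check: 632·1 + 31·(-20) = 12)
  q = 2: r = 7, s = 0 − 2·1 = -2, t = 1 − 2·(-20) = 41  (check: 632·(-2) + 31·41 = 7)
  q = 1: r = 5, s = 1 − 1·(-2) = 3, t = -20 − 1·41 = -61  (check: 632·3 + 31·(-61) = 5)
  q = 1: r = 2, s = -2 − 1·3 = -5, t = 41 − 1·(-61) = 102  (check: 632·(-5) + 31·102 = 2)
  q = 2: r = 1, s = 3 − 2·(-5) = 13, t = -61 − 2·102 = -265  (check: 632·13 + 31·(-265) = 1)
The row with r = 1 (the gcd) gives the Bezout coefficients s = 13, t = -265.
Result: 632 · (13) + 31 · (-265) = 1.

gcd(632, 31) = 1; s = 13, t = -265 (check: 632·13 + 31·(-265) = 1).


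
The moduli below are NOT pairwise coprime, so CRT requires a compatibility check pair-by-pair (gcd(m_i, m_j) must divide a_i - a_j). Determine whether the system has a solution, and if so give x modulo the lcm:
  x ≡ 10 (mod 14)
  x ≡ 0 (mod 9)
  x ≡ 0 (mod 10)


Moduli 14, 9, 10 are not pairwise coprime, so CRT works modulo lcm(m_i) when all pairwise compatibility conditions hold.
Pairwise compatibility: gcd(m_i, m_j) must divide a_i - a_j for every pair.
Merge one congruence at a time:
  Start: x ≡ 10 (mod 14).
  Combine with x ≡ 0 (mod 9): gcd(14, 9) = 1; 0 - 10 = -10, which IS divisible by 1, so compatible.
    Write x = 10 + 14·t and substitute into x ≡ 0 (mod 9): 14·t ≡ 0 − 10 = -10 (mod 9).
    Reduce coefficients mod 9: 5·t ≡ 8 (mod 9).
    The inverse of 5 mod 9 is 2 (since 5·2 = 10 = 1·9 + 1), so t ≡ 2·8 = 16 ≡ 7 (mod 9).
    Then x = 10 + 14·7 = 108, valid modulo lcm(14, 9) = 126: x ≡ 108 (mod 126).
  Combine with x ≡ 0 (mod 10): gcd(126, 10) = 2; 0 - 108 = -108, which IS divisible by 2, so compatible.
    Write x = 108 + 126·t and substitute into x ≡ 0 (mod 10): 126·t ≡ 0 − 108 = -108 (mod 10).
    Divide the congruence (and modulus) by g = 2: 63·t ≡ -54 (mod 5).
    Reduce coefficients mod 5: 3·t ≡ 1 (mod 5).
    The inverse of 3 mod 5 is 2 (since 3·2 = 6 = 1·5 + 1), so t ≡ 2·1 = 2 ≡ 2 (mod 5).
    Then x = 108 + 126·2 = 360, valid modulo lcm(126, 10) = 630: x ≡ 360 (mod 630).
Verify: 360 mod 14 = 10, 360 mod 9 = 0, 360 mod 10 = 0.

x ≡ 360 (mod 630).


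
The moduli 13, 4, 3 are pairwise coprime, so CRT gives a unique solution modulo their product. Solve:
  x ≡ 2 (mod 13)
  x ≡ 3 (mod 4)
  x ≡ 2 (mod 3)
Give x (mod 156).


Moduli 13, 4, 3 are pairwise coprime; by CRT there is a unique solution modulo M = 13 · 4 · 3 = 156.
Solve pairwise, accumulating the modulus:
  Start with x ≡ 2 (mod 13).
  Combine with x ≡ 3 (mod 4): since gcd(13, 4) = 1, we get a unique residue mod 52.
    Write x = 2 + 13·t and substitute into x ≡ 3 (mod 4): 13·t ≡ 3 − 2 = 1 (mod 4).
    Reduce coefficients mod 4: 1·t ≡ 1 (mod 4).
    So t ≡ 1 (mod 4).
    Then x = 2 + 13·1 = 15, valid modulo lcm(13, 4) = 52: x ≡ 15 (mod 52).
  Combine with x ≡ 2 (mod 3): since gcd(52, 3) = 1, we get a unique residue mod 156.
    Write x = 15 + 52·t and substitute into x ≡ 2 (mod 3): 52·t ≡ 2 − 15 = -13 (mod 3).
    Reduce coefficients mod 3: 1·t ≡ 2 (mod 3).
    So t ≡ 2 (mod 3).
    Then x = 15 + 52·2 = 119, valid modulo lcm(52, 3) = 156: x ≡ 119 (mod 156).
Verify: 119 mod 13 = 2 ✓, 119 mod 4 = 3 ✓, 119 mod 3 = 2 ✓.

x ≡ 119 (mod 156).


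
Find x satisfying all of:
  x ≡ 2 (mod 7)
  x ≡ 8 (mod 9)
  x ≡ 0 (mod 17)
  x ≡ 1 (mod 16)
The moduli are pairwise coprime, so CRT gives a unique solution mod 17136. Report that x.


Product of moduli M = 7 · 9 · 17 · 16 = 17136.
Merge one congruence at a time:
  Start: x ≡ 2 (mod 7).
  Combine with x ≡ 8 (mod 9); new modulus lcm = 63.
    Write x = 2 + 7·t and substitute into x ≡ 8 (mod 9): 7·t ≡ 8 − 2 = 6 (mod 9).
    The inverse of 7 mod 9 is 4 (since 7·4 = 28 = 3·9 + 1), so t ≡ 4·6 = 24 ≡ 6 (mod 9).
    Then x = 2 + 7·6 = 44, valid modulo lcm(7, 9) = 63: x ≡ 44 (mod 63).
  Combine with x ≡ 0 (mod 17); new modulus lcm = 1071.
    Write x = 44 + 63·t and substitute into x ≡ 0 (mod 17): 63·t ≡ 0 − 44 = -44 (mod 17).
    Reduce coefficients mod 17: 12·t ≡ 7 (mod 17).
    The inverse of 12 mod 17 is 10 (since 12·10 = 120 = 7·17 + 1), so t ≡ 10·7 = 70 ≡ 2 (mod 17).
    Then x = 44 + 63·2 = 170, valid modulo lcm(63, 17) = 1071: x ≡ 170 (mod 1071).
  Combine with x ≡ 1 (mod 16); new modulus lcm = 17136.
    Write x = 170 + 1071·t and substitute into x ≡ 1 (mod 16): 1071·t ≡ 1 − 170 = -169 (mod 16).
    Reduce coefficients mod 16: 15·t ≡ 7 (mod 16).
    The inverse of 15 mod 16 is 15 (since 15·15 = 225 = 14·16 + 1), so t ≡ 15·7 = 105 ≡ 9 (mod 16).
    Then x = 170 + 1071·9 = 9809, valid modulo lcm(1071, 16) = 17136: x ≡ 9809 (mod 17136).
Verify against each original: 9809 mod 7 = 2, 9809 mod 9 = 8, 9809 mod 17 = 0, 9809 mod 16 = 1.

x ≡ 9809 (mod 17136).


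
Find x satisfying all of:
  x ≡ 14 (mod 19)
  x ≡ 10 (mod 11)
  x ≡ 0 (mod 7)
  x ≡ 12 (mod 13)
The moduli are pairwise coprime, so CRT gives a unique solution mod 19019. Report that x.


Product of moduli M = 19 · 11 · 7 · 13 = 19019.
Merge one congruence at a time:
  Start: x ≡ 14 (mod 19).
  Combine with x ≡ 10 (mod 11); new modulus lcm = 209.
    Write x = 14 + 19·t and substitute into x ≡ 10 (mod 11): 19·t ≡ 10 − 14 = -4 (mod 11).
    Reduce coefficients mod 11: 8·t ≡ 7 (mod 11).
    The inverse of 8 mod 11 is 7 (since 8·7 = 56 = 5·11 + 1), so t ≡ 7·7 = 49 ≡ 5 (mod 11).
    Then x = 14 + 19·5 = 109, valid modulo lcm(19, 11) = 209: x ≡ 109 (mod 209).
  Combine with x ≡ 0 (mod 7); new modulus lcm = 1463.
    Write x = 109 + 209·t and substitute into x ≡ 0 (mod 7): 209·t ≡ 0 − 109 = -109 (mod 7).
    Reduce coefficients mod 7: 6·t ≡ 3 (mod 7).
    The inverse of 6 mod 7 is 6 (since 6·6 = 36 = 5·7 + 1), so t ≡ 6·3 = 18 ≡ 4 (mod 7).
    Then x = 109 + 209·4 = 945, valid modulo lcm(209, 7) = 1463: x ≡ 945 (mod 1463).
  Combine with x ≡ 12 (mod 13); new modulus lcm = 19019.
    Write x = 945 + 1463·t and substitute into x ≡ 12 (mod 13): 1463·t ≡ 12 − 945 = -933 (mod 13).
    Reduce coefficients mod 13: 7·t ≡ 3 (mod 13).
    The inverse of 7 mod 13 is 2 (since 7·2 = 14 = 1·13 + 1), so t ≡ 2·3 = 6 ≡ 6 (mod 13).
    Then x = 945 + 1463·6 = 9723, valid modulo lcm(1463, 13) = 19019: x ≡ 9723 (mod 19019).
Verify against each original: 9723 mod 19 = 14, 9723 mod 11 = 10, 9723 mod 7 = 0, 9723 mod 13 = 12.

x ≡ 9723 (mod 19019).


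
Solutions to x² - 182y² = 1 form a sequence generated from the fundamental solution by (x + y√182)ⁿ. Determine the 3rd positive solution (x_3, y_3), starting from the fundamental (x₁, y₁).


Step 1: Find the fundamental solution (x₁, y₁) of x² - 182y² = 1.
  Expand √182 as a continued fraction. a₀ = ⌊√182⌋ = 13; iterate m_{k+1} = d_k·a_k − m_k, d_{k+1} = (182 − m_{k+1}²)/d_k, a_{k+1} = ⌊(a₀ + m_{k+1})/d_{k+1}⌋ (starting m₀ = 0, d₀ = 1), with convergents p_k = a_k·p_{k-1} + p_{k-2}, q_k = a_k·q_{k-1} + q_{k-2} (p₋₁ = 1, q₋₁ = 0):
  k = 0: a₀ = 13; p₀/q₀ = 13/1; p₀² − 182·q₀² = 169 − 182 = -13.
  k = 1: m = 13, d = 13, a = ⌊(13 + 13)/13⌋ = 2; p/q = (2·13 + 1)/(2·1 + 0) = 27/2; p² − 182·q² = 729 − 728 = 1.
  The first convergent with p² − 182·q² = 1 gives the fundamental solution (x₁, y₁) = (27, 2).
Step 2: Apply the recurrence (x_{n+1}, y_{n+1}) = (x₁x_n + 182y₁y_n, x₁y_n + y₁x_n) repeatedly.
  From (x_1, y_1) = (27, 2): x_2 = 27·27 + 182·2·2 = 1457; y_2 = 27·2 + 2·27 = 108.
  From (x_2, y_2) = (1457, 108): x_3 = 27·1457 + 182·2·108 = 78651; y_3 = 27·108 + 2·1457 = 5830.
Step 3: Verify x_3² - 182·y_3² = 6185979801 - 6185979800 = 1 (should be 1). ✓

(x_1, y_1) = (27, 2); (x_3, y_3) = (78651, 5830).


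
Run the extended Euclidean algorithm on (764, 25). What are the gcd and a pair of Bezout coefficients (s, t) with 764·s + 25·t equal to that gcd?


Euclidean algorithm on (764, 25) — divide until remainder is 0:
  764 = 30 · 25 + 14
  25 = 1 · 14 + 11
  14 = 1 · 11 + 3
  11 = 3 · 3 + 2
  3 = 1 · 2 + 1
  2 = 2 · 1 + 0
gcd(764, 25) = 1.
Track Bezout coefficients alongside the remainders: start with r₀ = 764 = a·1 + b·0 (s = 1, t = 0) and r₁ = 25 = a·0 + b·1 (s = 0, t = 1); each new remainder r_{k+1} = r_{k-1} − q_k·r_k inherits s_{k+1} = s_{k-1} − q_k·s_k, t_{k+1} = t_{k-1} − q_k·t_k, so r_k = a·s_k + b·t_k at every step:
  q = 30: r = 14, s = 1 − 30·0 = 1, t = 0 − 30·1 = -30  (check: 764·1 + 25·(-30) = 14)
  q = 1: r = 11, s = 0 − 1·1 = -1, t = 1 − 1·(-30) = 31  (check: 764·(-1) + 25·31 = 11)
  q = 1: r = 3, s = 1 − 1·(-1) = 2, t = -30 − 1·31 = -61  (check: 764·2 + 25·(-61) = 3)
  q = 3: r = 2, s = -1 − 3·2 = -7, t = 31 − 3·(-61) = 214  (check: 764·(-7) + 25·214 = 2)
  q = 1: r = 1, s = 2 − 1·(-7) = 9, t = -61 − 1·214 = -275  (check: 764·9 + 25·(-275) = 1)
The row with r = 1 (the gcd) gives the Bezout coefficients s = 9, t = -275.
Result: 764 · (9) + 25 · (-275) = 1.

gcd(764, 25) = 1; s = 9, t = -275 (check: 764·9 + 25·(-275) = 1).


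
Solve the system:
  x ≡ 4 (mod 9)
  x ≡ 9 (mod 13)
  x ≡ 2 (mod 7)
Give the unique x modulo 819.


Moduli 9, 13, 7 are pairwise coprime; by CRT there is a unique solution modulo M = 9 · 13 · 7 = 819.
Solve pairwise, accumulating the modulus:
  Start with x ≡ 4 (mod 9).
  Combine with x ≡ 9 (mod 13): since gcd(9, 13) = 1, we get a unique residue mod 117.
    Write x = 4 + 9·t and substitute into x ≡ 9 (mod 13): 9·t ≡ 9 − 4 = 5 (mod 13).
    The inverse of 9 mod 13 is 3 (since 9·3 = 27 = 2·13 + 1), so t ≡ 3·5 = 15 ≡ 2 (mod 13).
    Then x = 4 + 9·2 = 22, valid modulo lcm(9, 13) = 117: x ≡ 22 (mod 117).
  Combine with x ≡ 2 (mod 7): since gcd(117, 7) = 1, we get a unique residue mod 819.
    Write x = 22 + 117·t and substitute into x ≡ 2 (mod 7): 117·t ≡ 2 − 22 = -20 (mod 7).
    Reduce coefficients mod 7: 5·t ≡ 1 (mod 7).
    The inverse of 5 mod 7 is 3 (since 5·3 = 15 = 2·7 + 1), so t ≡ 3·1 = 3 ≡ 3 (mod 7).
    Then x = 22 + 117·3 = 373, valid modulo lcm(117, 7) = 819: x ≡ 373 (mod 819).
Verify: 373 mod 9 = 4 ✓, 373 mod 13 = 9 ✓, 373 mod 7 = 2 ✓.

x ≡ 373 (mod 819).


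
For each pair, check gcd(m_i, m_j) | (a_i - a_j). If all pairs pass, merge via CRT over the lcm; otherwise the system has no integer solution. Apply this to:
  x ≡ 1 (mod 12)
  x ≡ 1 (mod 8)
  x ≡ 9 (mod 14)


Moduli 12, 8, 14 are not pairwise coprime, so CRT works modulo lcm(m_i) when all pairwise compatibility conditions hold.
Pairwise compatibility: gcd(m_i, m_j) must divide a_i - a_j for every pair.
Merge one congruence at a time:
  Start: x ≡ 1 (mod 12).
  Combine with x ≡ 1 (mod 8): gcd(12, 8) = 4; 1 - 1 = 0, which IS divisible by 4, so compatible.
    Write x = 1 + 12·t and substitute into x ≡ 1 (mod 8): 12·t ≡ 1 − 1 = 0 (mod 8).
    Divide the congruence (and modulus) by g = 4: 3·t ≡ 0 (mod 2).
    Reduce coefficients mod 2: 1·t ≡ 0 (mod 2).
    So t ≡ 0 (mod 2).
    Then x = 1 + 12·0 = 1, valid modulo lcm(12, 8) = 24: x ≡ 1 (mod 24).
  Combine with x ≡ 9 (mod 14): gcd(24, 14) = 2; 9 - 1 = 8, which IS divisible by 2, so compatible.
    Write x = 1 + 24·t and substitute into x ≡ 9 (mod 14): 24·t ≡ 9 − 1 = 8 (mod 14).
    Divide the congruence (and modulus) by g = 2: 12·t ≡ 4 (mod 7).
    Reduce coefficients mod 7: 5·t ≡ 4 (mod 7).
    The inverse of 5 mod 7 is 3 (since 5·3 = 15 = 2·7 + 1), so t ≡ 3·4 = 12 ≡ 5 (mod 7).
    Then x = 1 + 24·5 = 121, valid modulo lcm(24, 14) = 168: x ≡ 121 (mod 168).
Verify: 121 mod 12 = 1, 121 mod 8 = 1, 121 mod 14 = 9.

x ≡ 121 (mod 168).


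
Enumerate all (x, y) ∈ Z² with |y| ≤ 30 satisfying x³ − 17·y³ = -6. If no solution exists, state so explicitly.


The equation is x³ - 17y³ = -6. For fixed y, x³ = 17·y³ − 6, so a solution requires the RHS to be a perfect cube.
Strategy: iterate y from -30 to 30, compute RHS = 17·y³ − 6, and check whether it is a (positive or negative) perfect cube.
Check small values of y:
  y = 0: RHS = -6 is not a perfect cube.
  y = 1: RHS = 11 is not a perfect cube.
  y = -1: RHS = -23 is not a perfect cube.
  y = 2: RHS = 130 is not a perfect cube.
  y = -2: RHS = -142 is not a perfect cube.
  y = 3: RHS = 453 is not a perfect cube.
  y = -3: RHS = -465 is not a perfect cube.
Continuing the search up to |y| = 30 finds no solutions either.
No (x, y) in the scanned range satisfies the equation.

No integer solutions with |y| ≤ 30.


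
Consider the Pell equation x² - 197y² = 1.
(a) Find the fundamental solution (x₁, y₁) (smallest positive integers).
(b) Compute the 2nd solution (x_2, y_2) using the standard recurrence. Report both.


Step 1: Find the fundamental solution (x₁, y₁) of x² - 197y² = 1.
  Expand √197 as a continued fraction. a₀ = ⌊√197⌋ = 14; iterate m_{k+1} = d_k·a_k − m_k, d_{k+1} = (197 − m_{k+1}²)/d_k, a_{k+1} = ⌊(a₀ + m_{k+1})/d_{k+1}⌋ (starting m₀ = 0, d₀ = 1), with convergents p_k = a_k·p_{k-1} + p_{k-2}, q_k = a_k·q_{k-1} + q_{k-2} (p₋₁ = 1, q₋₁ = 0):
  k = 0: a₀ = 14; p₀/q₀ = 14/1; p₀² − 197·q₀² = 196 − 197 = -1.
  k = 1: m = 14, d = 1, a = ⌊(14 + 14)/1⌋ = 28; p/q = (28·14 + 1)/(28·1 + 0) = 393/28; p² − 197·q² = 154449 − 154448 = 1.
  The first convergent with p² − 197·q² = 1 gives the fundamental solution (x₁, y₁) = (393, 28).
Step 2: Apply the recurrence (x_{n+1}, y_{n+1}) = (x₁x_n + 197y₁y_n, x₁y_n + y₁x_n) repeatedly.
  From (x_1, y_1) = (393, 28): x_2 = 393·393 + 197·28·28 = 308897; y_2 = 393·28 + 28·393 = 22008.
Step 3: Verify x_2² - 197·y_2² = 95417356609 - 95417356608 = 1 (should be 1). ✓

(x_1, y_1) = (393, 28); (x_2, y_2) = (308897, 22008).


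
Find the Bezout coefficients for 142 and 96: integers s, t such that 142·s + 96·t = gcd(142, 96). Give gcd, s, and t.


Euclidean algorithm on (142, 96) — divide until remainder is 0:
  142 = 1 · 96 + 46
  96 = 2 · 46 + 4
  46 = 11 · 4 + 2
  4 = 2 · 2 + 0
gcd(142, 96) = 2.
Track Bezout coefficients alongside the remainders: start with r₀ = 142 = a·1 + b·0 (s = 1, t = 0) and r₁ = 96 = a·0 + b·1 (s = 0, t = 1); each new remainder r_{k+1} = r_{k-1} − q_k·r_k inherits s_{k+1} = s_{k-1} − q_k·s_k, t_{k+1} = t_{k-1} − q_k·t_k, so r_k = a·s_k + b·t_k at every step:
  q = 1: r = 46, s = 1 − 1·0 = 1, t = 0 − 1·1 = -1  (check: 142·1 + 96·(-1) = 46)
  q = 2: r = 4, s = 0 − 2·1 = -2, t = 1 − 2·(-1) = 3  (check: 142·(-2) + 96·3 = 4)
  q = 11: r = 2, s = 1 − 11·(-2) = 23, t = -1 − 11·3 = -34  (check: 142·23 + 96·(-34) = 2)
The row with r = 2 (the gcd) gives the Bezout coefficients s = 23, t = -34.
Result: 142 · (23) + 96 · (-34) = 2.

gcd(142, 96) = 2; s = 23, t = -34 (check: 142·23 + 96·(-34) = 2).


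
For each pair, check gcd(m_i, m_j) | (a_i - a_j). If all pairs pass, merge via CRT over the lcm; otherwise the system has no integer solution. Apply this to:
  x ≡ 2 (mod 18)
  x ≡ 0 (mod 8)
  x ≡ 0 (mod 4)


Moduli 18, 8, 4 are not pairwise coprime, so CRT works modulo lcm(m_i) when all pairwise compatibility conditions hold.
Pairwise compatibility: gcd(m_i, m_j) must divide a_i - a_j for every pair.
Merge one congruence at a time:
  Start: x ≡ 2 (mod 18).
  Combine with x ≡ 0 (mod 8): gcd(18, 8) = 2; 0 - 2 = -2, which IS divisible by 2, so compatible.
    Write x = 2 + 18·t and substitute into x ≡ 0 (mod 8): 18·t ≡ 0 − 2 = -2 (mod 8).
    Divide the congruence (and modulus) by g = 2: 9·t ≡ -1 (mod 4).
    Reduce coefficients mod 4: 1·t ≡ 3 (mod 4).
    So t ≡ 3 (mod 4).
    Then x = 2 + 18·3 = 56, valid modulo lcm(18, 8) = 72: x ≡ 56 (mod 72).
  Combine with x ≡ 0 (mod 4): gcd(72, 4) = 4; 0 - 56 = -56, which IS divisible by 4, so compatible.
    Write x = 56 + 72·t and substitute into x ≡ 0 (mod 4): 72·t ≡ 0 − 56 = -56 (mod 4).
    Divide the congruence (and modulus) by g = 4: 18·t ≡ -14 (mod 1).
    Modulo 1 every t works; take t = 0.
    Then x = 56 + 72·0 = 56, valid modulo lcm(72, 4) = 72: x ≡ 56 (mod 72).
Verify: 56 mod 18 = 2, 56 mod 8 = 0, 56 mod 4 = 0.

x ≡ 56 (mod 72).


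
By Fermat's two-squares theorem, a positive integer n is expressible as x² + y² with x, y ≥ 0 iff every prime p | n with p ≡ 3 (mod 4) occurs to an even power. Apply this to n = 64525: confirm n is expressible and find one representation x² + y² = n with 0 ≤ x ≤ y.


Step 1: Factor n = 64525 = 5^2 · 29 · 89.
Step 2: Check the mod-4 condition on each prime factor: 5 ≡ 1 (mod 4), exponent 2; 29 ≡ 1 (mod 4), exponent 1; 89 ≡ 1 (mod 4), exponent 1.
All primes ≡ 3 (mod 4) appear to even exponent (or don't appear), so by the two-squares theorem n IS expressible as a sum of two squares.
Step 3: Build a representation. Group n = k² · m with k = 5 and m = 29 · 89 = 2581 (a product of primes ≡ 1 (mod 4)); a representation of m scales to one of n via (k·x)² + (k·y)² = k²(x² + y²). Each prime p ≡ 1 (mod 4) is itself a sum of two squares; find a² by testing p − a² for a perfect square:
  29: 29 − 1² = 28, 29 − 2² = 25 = 5² ⇒ 29 = 2² + 5².
  89: 89 − 1² = 88, 89 − 2² = 85, 89 − 3² = 80, 89 − 4² = 73, 89 − 5² = 64 = 8² ⇒ 89 = 5² + 8².
  Combine using the Brahmagupta–Fibonacci identity (a² + b²)(c² + d²) = (ac − bd)² + (ad + bc)² = (ac + bd)² + (ad − bc)²:
  29 · 89 = 2581: from (2² + 5²)(5² + 8²), take (2·5 − 5·8, 2·8 + 5·5) = (10 − 40, 16 + 25) = (-30, 41); dropping signs (only squares matter) gives (30, 41); check 30² + 41² = 900 + 1681 = 2581 ✓.
  Scale by k = 5: (5·30, 5·41) = (150, 205).
Step 4: Order so x ≤ y and verify: 150² + 205² = 22500 + 42025 = 64525 = n. ✓

n = 64525 = 150² + 205² (one valid representation with x ≤ y).


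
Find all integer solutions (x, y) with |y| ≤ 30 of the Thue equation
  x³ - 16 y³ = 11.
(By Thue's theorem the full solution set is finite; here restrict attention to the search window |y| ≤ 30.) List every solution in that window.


The equation is x³ - 16y³ = 11. For fixed y, x³ = 16·y³ + 11, so a solution requires the RHS to be a perfect cube.
Strategy: iterate y from -30 to 30, compute RHS = 16·y³ + 11, and check whether it is a (positive or negative) perfect cube.
Check small values of y:
  y = 0: RHS = 11 is not a perfect cube.
  y = 1: RHS = 27 = (3)³ ⇒ x = 3 works.
  y = -1: RHS = -5 is not a perfect cube.
  y = 2: RHS = 139 is not a perfect cube.
  y = -2: RHS = -117 is not a perfect cube.
  y = 3: RHS = 443 is not a perfect cube.
  y = -3: RHS = -421 is not a perfect cube.
Continuing the search up to |y| = 30 finds no further solutions beyond those listed.
Collected solutions: (3, 1).

Solutions (with |y| ≤ 30): (3, 1).


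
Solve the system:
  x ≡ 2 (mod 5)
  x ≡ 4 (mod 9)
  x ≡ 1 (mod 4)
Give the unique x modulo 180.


Moduli 5, 9, 4 are pairwise coprime; by CRT there is a unique solution modulo M = 5 · 9 · 4 = 180.
Solve pairwise, accumulating the modulus:
  Start with x ≡ 2 (mod 5).
  Combine with x ≡ 4 (mod 9): since gcd(5, 9) = 1, we get a unique residue mod 45.
    Write x = 2 + 5·t and substitute into x ≡ 4 (mod 9): 5·t ≡ 4 − 2 = 2 (mod 9).
    The inverse of 5 mod 9 is 2 (since 5·2 = 10 = 1·9 + 1), so t ≡ 2·2 = 4 ≡ 4 (mod 9).
    Then x = 2 + 5·4 = 22, valid modulo lcm(5, 9) = 45: x ≡ 22 (mod 45).
  Combine with x ≡ 1 (mod 4): since gcd(45, 4) = 1, we get a unique residue mod 180.
    Write x = 22 + 45·t and substitute into x ≡ 1 (mod 4): 45·t ≡ 1 − 22 = -21 (mod 4).
    Reduce coefficients mod 4: 1·t ≡ 3 (mod 4).
    So t ≡ 3 (mod 4).
    Then x = 22 + 45·3 = 157, valid modulo lcm(45, 4) = 180: x ≡ 157 (mod 180).
Verify: 157 mod 5 = 2 ✓, 157 mod 9 = 4 ✓, 157 mod 4 = 1 ✓.

x ≡ 157 (mod 180).


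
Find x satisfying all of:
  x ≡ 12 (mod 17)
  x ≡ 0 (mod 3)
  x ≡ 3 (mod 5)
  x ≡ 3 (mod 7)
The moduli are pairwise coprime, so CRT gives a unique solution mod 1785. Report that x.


Product of moduli M = 17 · 3 · 5 · 7 = 1785.
Merge one congruence at a time:
  Start: x ≡ 12 (mod 17).
  Combine with x ≡ 0 (mod 3); new modulus lcm = 51.
    Write x = 12 + 17·t and substitute into x ≡ 0 (mod 3): 17·t ≡ 0 − 12 = -12 (mod 3).
    Reduce coefficients mod 3: 2·t ≡ 0 (mod 3).
    The inverse of 2 mod 3 is 2 (since 2·2 = 4 = 1·3 + 1), so t ≡ 2·0 = 0 ≡ 0 (mod 3).
    Then x = 12 + 17·0 = 12, valid modulo lcm(17, 3) = 51: x ≡ 12 (mod 51).
  Combine with x ≡ 3 (mod 5); new modulus lcm = 255.
    Write x = 12 + 51·t and substitute into x ≡ 3 (mod 5): 51·t ≡ 3 − 12 = -9 (mod 5).
    Reduce coefficients mod 5: 1·t ≡ 1 (mod 5).
    So t ≡ 1 (mod 5).
    Then x = 12 + 51·1 = 63, valid modulo lcm(51, 5) = 255: x ≡ 63 (mod 255).
  Combine with x ≡ 3 (mod 7); new modulus lcm = 1785.
    Write x = 63 + 255·t and substitute into x ≡ 3 (mod 7): 255·t ≡ 3 − 63 = -60 (mod 7).
    Reduce coefficients mod 7: 3·t ≡ 3 (mod 7).
    The inverse of 3 mod 7 is 5 (since 3·5 = 15 = 2·7 + 1), so t ≡ 5·3 = 15 ≡ 1 (mod 7).
    Then x = 63 + 255·1 = 318, valid modulo lcm(255, 7) = 1785: x ≡ 318 (mod 1785).
Verify against each original: 318 mod 17 = 12, 318 mod 3 = 0, 318 mod 5 = 3, 318 mod 7 = 3.

x ≡ 318 (mod 1785).


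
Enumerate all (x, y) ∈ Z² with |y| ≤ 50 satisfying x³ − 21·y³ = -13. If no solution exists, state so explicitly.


The equation is x³ - 21y³ = -13. For fixed y, x³ = 21·y³ − 13, so a solution requires the RHS to be a perfect cube.
Strategy: iterate y from -50 to 50, compute RHS = 21·y³ − 13, and check whether it is a (positive or negative) perfect cube.
Check small values of y:
  y = 0: RHS = -13 is not a perfect cube.
  y = 1: RHS = 8 = (2)³ ⇒ x = 2 works.
  y = -1: RHS = -34 is not a perfect cube.
  y = 2: RHS = 155 is not a perfect cube.
  y = -2: RHS = -181 is not a perfect cube.
  y = 3: RHS = 554 is not a perfect cube.
  y = -3: RHS = -580 is not a perfect cube.
Continuing, at y = 4: RHS = 1331 = (11)³ ⇒ x = 11 works.
Searching the remaining y in |y| ≤ 50 finds no further solutions.
Collected solutions: (2, 1), (11, 4).

Solutions (with |y| ≤ 50): (2, 1), (11, 4).


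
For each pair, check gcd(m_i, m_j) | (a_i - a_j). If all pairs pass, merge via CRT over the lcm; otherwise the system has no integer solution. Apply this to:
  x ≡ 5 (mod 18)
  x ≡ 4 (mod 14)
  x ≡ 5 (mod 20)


Moduli 18, 14, 20 are not pairwise coprime, so CRT works modulo lcm(m_i) when all pairwise compatibility conditions hold.
Pairwise compatibility: gcd(m_i, m_j) must divide a_i - a_j for every pair.
Merge one congruence at a time:
  Start: x ≡ 5 (mod 18).
  Combine with x ≡ 4 (mod 14): gcd(18, 14) = 2, and 4 - 5 = -1 is NOT divisible by 2.
    ⇒ system is inconsistent (no integer solution).

No solution (the system is inconsistent).


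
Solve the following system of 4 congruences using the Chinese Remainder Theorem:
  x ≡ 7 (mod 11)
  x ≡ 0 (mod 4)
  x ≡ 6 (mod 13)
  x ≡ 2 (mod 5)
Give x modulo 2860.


Product of moduli M = 11 · 4 · 13 · 5 = 2860.
Merge one congruence at a time:
  Start: x ≡ 7 (mod 11).
  Combine with x ≡ 0 (mod 4); new modulus lcm = 44.
    Write x = 7 + 11·t and substitute into x ≡ 0 (mod 4): 11·t ≡ 0 − 7 = -7 (mod 4).
    Reduce coefficients mod 4: 3·t ≡ 1 (mod 4).
    The inverse of 3 mod 4 is 3 (since 3·3 = 9 = 2·4 + 1), so t ≡ 3·1 = 3 ≡ 3 (mod 4).
    Then x = 7 + 11·3 = 40, valid modulo lcm(11, 4) = 44: x ≡ 40 (mod 44).
  Combine with x ≡ 6 (mod 13); new modulus lcm = 572.
    Write x = 40 + 44·t and substitute into x ≡ 6 (mod 13): 44·t ≡ 6 − 40 = -34 (mod 13).
    Reduce coefficients mod 13: 5·t ≡ 5 (mod 13).
    The inverse of 5 mod 13 is 8 (since 5·8 = 40 = 3·13 + 1), so t ≡ 8·5 = 40 ≡ 1 (mod 13).
    Then x = 40 + 44·1 = 84, valid modulo lcm(44, 13) = 572: x ≡ 84 (mod 572).
  Combine with x ≡ 2 (mod 5); new modulus lcm = 2860.
    Write x = 84 + 572·t and substitute into x ≡ 2 (mod 5): 572·t ≡ 2 − 84 = -82 (mod 5).
    Reduce coefficients mod 5: 2·t ≡ 3 (mod 5).
    The inverse of 2 mod 5 is 3 (since 2·3 = 6 = 1·5 + 1), so t ≡ 3·3 = 9 ≡ 4 (mod 5).
    Then x = 84 + 572·4 = 2372, valid modulo lcm(572, 5) = 2860: x ≡ 2372 (mod 2860).
Verify against each original: 2372 mod 11 = 7, 2372 mod 4 = 0, 2372 mod 13 = 6, 2372 mod 5 = 2.

x ≡ 2372 (mod 2860).


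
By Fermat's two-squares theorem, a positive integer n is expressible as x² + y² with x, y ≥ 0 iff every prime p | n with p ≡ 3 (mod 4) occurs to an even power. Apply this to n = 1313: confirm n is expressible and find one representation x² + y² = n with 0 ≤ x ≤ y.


Step 1: Factor n = 1313 = 13 · 101.
Step 2: Check the mod-4 condition on each prime factor: 13 ≡ 1 (mod 4), exponent 1; 101 ≡ 1 (mod 4), exponent 1.
All primes ≡ 3 (mod 4) appear to even exponent (or don't appear), so by the two-squares theorem n IS expressible as a sum of two squares.
Step 3: Build a representation. Here n = 13 · 101 is a product of primes ≡ 1 (mod 4). Each prime p ≡ 1 (mod 4) is itself a sum of two squares; find a² by testing p − a² for a perfect square:
  13: 13 − 1² = 12, 13 − 2² = 9 = 3² ⇒ 13 = 2² + 3².
  101: 101 − 1² = 100 = 10² ⇒ 101 = 1² + 10².
  Combine using the Brahmagupta–Fibonacci identity (a² + b²)(c² + d²) = (ac − bd)² + (ad + bc)² = (ac + bd)² + (ad − bc)²:
  13 · 101 = 1313: from (2² + 3²)(1² + 10²), take (2·1 − 3·10, 2·10 + 3·1) = (2 − 30, 20 + 3) = (-28, 23); dropping signs (only squares matter) gives (28, 23); check 28² + 23² = 784 + 529 = 1313 ✓.
Step 4: Order so x ≤ y and verify: 23² + 28² = 529 + 784 = 1313 = n. ✓

n = 1313 = 23² + 28² (one valid representation with x ≤ y).
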